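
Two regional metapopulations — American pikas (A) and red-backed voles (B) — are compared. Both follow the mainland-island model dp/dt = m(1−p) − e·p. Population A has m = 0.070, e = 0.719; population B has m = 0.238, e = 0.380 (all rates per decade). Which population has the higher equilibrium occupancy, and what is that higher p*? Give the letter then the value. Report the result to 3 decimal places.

B, 0.385

A: p*_A = m/(m+e) = 0.070/0.7890 = 0.0887.
B: p*_B = 0.238/0.6180 = 0.3851.
B is higher at 0.3851.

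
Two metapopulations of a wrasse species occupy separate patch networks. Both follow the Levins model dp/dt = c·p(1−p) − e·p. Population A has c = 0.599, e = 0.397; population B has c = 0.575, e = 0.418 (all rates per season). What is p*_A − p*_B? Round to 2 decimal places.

0.06

A: p*_A = 1 − 0.397/0.599 = 0.3372.
B: p*_B = 1 − 0.418/0.575 = 0.2730.
p*_A − p*_B = 0.3372 − 0.2730 = 0.0642.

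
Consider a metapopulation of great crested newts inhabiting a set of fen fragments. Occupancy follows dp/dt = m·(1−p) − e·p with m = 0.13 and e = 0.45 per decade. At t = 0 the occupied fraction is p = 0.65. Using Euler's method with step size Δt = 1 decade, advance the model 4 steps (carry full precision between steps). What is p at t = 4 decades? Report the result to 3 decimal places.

0.237

Update rule: p ← p + [m·(1−p) − e·p]·Δt with Δt = 1.
p: 0.65000 → 0.40300  (Δp = -0.24700)
p: 0.40300 → 0.29926  (Δp = -0.10374)
p: 0.29926 → 0.25569  (Δp = -0.04357)
p: 0.25569 → 0.23739  (Δp = -0.01830)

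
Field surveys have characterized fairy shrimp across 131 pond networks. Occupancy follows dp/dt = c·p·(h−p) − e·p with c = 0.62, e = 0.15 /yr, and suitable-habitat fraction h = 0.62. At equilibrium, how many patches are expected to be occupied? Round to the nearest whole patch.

50

p* = h − e/c = 0.62 − 0.2419 = 0.3781.
Expected occupied patches = N × p* = 131 × 0.3781 = 49.53 ≈ 50.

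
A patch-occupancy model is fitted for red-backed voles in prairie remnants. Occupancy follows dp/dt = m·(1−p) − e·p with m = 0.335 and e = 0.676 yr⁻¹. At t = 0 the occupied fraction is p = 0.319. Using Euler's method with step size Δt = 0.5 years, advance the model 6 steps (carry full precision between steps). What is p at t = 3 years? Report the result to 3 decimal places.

Update rule: p ← p + [m·(1−p) − e·p]·Δt with Δt = 0.5.
  1  |  dp/dt·Δt = +0.006246  |  p_1 = 0.325246
  2  |  dp/dt·Δt = +0.003088  |  p_2 = 0.328334
  3  |  dp/dt·Δt = +0.001527  |  p_3 = 0.329861
  4  |  dp/dt·Δt = +0.000755  |  p_4 = 0.330616
  5  |  dp/dt·Δt = +0.000373  |  p_5 = 0.330990
  6  |  dp/dt·Δt = +0.000185  |  p_6 = 0.331174

0.331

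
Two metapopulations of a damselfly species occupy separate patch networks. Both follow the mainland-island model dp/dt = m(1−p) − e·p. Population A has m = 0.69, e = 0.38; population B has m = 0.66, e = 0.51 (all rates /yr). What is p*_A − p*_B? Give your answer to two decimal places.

0.08

A: p*_A = m/(m+e) = 0.69/1.0700 = 0.6449.
B: p*_B = 0.66/1.1700 = 0.5641.
p*_A − p*_B = 0.6449 − 0.5641 = 0.0808.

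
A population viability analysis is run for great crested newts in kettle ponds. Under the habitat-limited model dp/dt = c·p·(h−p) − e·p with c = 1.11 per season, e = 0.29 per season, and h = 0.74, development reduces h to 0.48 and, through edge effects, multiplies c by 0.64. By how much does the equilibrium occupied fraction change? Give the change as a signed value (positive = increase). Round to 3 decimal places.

Before: p* = h − e/c = 0.74 − 0.29/1.11 = 0.74 − 0.2613 = 0.4787.
After: c = 0.7104, e = 0.29, h = 0.48; p* = 0.48 − 0.29/0.7104 = 0.0718.
Δp* = 0.0718 − 0.4787 = -0.4070.

-0.407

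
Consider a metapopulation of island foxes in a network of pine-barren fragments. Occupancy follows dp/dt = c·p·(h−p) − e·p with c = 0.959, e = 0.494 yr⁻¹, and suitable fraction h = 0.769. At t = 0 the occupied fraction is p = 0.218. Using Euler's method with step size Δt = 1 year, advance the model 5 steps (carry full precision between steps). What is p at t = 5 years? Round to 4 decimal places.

0.2436

Update rule: p ← p + [c·p·(h−p) − e·p]·Δt with Δt = 1.
  1  |  dp/dt·Δt = +0.007501  |  p_1 = 0.225501
  2  |  dp/dt·Δt = +0.006137  |  p_2 = 0.231638
  3  |  dp/dt·Δt = +0.004941  |  p_3 = 0.236579
  4  |  dp/dt·Δt = +0.003925  |  p_4 = 0.240504
  5  |  dp/dt·Δt = +0.003085  |  p_5 = 0.243589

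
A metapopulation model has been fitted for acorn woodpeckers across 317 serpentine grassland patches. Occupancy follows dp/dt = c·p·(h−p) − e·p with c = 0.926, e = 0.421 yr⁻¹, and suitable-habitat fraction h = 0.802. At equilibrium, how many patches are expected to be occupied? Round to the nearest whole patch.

p* = h − e/c = 0.802 − 0.4546 = 0.3474.
Expected occupied patches = N × p* = 317 × 0.3474 = 110.11 ≈ 110.

110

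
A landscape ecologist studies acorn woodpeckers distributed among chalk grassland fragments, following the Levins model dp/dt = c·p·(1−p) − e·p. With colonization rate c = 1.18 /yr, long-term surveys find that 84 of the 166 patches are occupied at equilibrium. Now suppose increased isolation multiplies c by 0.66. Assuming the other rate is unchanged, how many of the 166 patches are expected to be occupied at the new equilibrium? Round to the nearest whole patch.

Observed p* = 84/166 = 0.50602.
Balance c(1−p*) = e gives e = 1.18×(1 − 0.50602) = 0.58290.
New p* = 1 − e/c = 1 − 0.58290/0.77880 = 0.25154.
Expected occupied = 166 × 0.25154 = 41.76 ≈ 42.

42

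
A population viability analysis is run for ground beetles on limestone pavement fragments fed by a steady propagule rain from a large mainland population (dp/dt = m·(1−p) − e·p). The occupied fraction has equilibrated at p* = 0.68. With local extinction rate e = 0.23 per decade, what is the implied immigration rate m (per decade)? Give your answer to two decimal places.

0.49

At equilibrium m(1−p*) = e·p*, so m = e·p*/(1−p*).
m = 0.23 × 0.68 / 0.3200 = 0.1564/0.3200 = 0.4888.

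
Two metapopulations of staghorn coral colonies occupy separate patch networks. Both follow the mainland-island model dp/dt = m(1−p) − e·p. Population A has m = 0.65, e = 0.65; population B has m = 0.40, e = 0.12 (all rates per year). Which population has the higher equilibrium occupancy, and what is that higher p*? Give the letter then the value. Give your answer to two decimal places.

A: p*_A = m/(m+e) = 0.65/1.3000 = 0.5000.
B: p*_B = 0.40/0.5200 = 0.7692.
B is higher at 0.7692.

B, 0.77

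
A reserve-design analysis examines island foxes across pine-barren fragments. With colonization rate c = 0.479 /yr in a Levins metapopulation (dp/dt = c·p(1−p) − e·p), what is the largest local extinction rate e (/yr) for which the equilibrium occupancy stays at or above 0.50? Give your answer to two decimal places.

0.24

1 − e/c ≥ 0.50 ⇒ e ≤ c(1 − 0.50) = 0.479 × 0.5000.
e_max = 0.2395.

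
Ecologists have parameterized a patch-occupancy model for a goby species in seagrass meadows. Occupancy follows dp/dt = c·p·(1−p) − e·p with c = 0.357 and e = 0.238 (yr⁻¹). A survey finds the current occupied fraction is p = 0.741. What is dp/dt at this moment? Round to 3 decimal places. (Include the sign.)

-0.108

Colonization term: c·p·(1−p) = 0.357×0.741×0.2590 = 0.06852.
Extinction term: e·p = 0.17636.
dp/dt = 0.06852 − 0.17636 = -0.10784.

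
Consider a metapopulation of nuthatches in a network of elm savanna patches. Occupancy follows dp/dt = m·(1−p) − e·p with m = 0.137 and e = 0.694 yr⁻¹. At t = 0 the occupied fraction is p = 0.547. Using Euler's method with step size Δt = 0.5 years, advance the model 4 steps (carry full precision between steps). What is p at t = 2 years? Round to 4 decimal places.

0.2095

Update rule: p ← p + [m·(1−p) − e·p]·Δt with Δt = 0.5.
  1  |  dp/dt·Δt = -0.158779  |  p_1 = 0.388221
  2  |  dp/dt·Δt = -0.092806  |  p_2 = 0.295415
  3  |  dp/dt·Δt = -0.054245  |  p_3 = 0.241170
  4  |  dp/dt·Δt = -0.031706  |  p_4 = 0.209464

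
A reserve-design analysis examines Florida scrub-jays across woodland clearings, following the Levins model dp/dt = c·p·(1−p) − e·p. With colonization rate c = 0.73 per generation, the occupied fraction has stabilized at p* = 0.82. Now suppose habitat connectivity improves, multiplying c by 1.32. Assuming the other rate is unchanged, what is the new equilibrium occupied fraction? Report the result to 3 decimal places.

0.864

Balance c(1−p*) = e gives e = 0.73×(1 − 0.82000) = 0.13140.
New p* = 1 − e/c = 1 − 0.13140/0.96360 = 0.86364.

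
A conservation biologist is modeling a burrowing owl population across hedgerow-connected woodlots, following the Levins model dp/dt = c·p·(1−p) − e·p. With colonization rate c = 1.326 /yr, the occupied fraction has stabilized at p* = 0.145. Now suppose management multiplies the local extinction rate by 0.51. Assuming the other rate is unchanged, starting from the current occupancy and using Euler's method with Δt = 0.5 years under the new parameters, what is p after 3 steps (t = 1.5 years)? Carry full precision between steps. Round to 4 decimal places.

Balance c(1−p*) = e gives e = 1.326×(1 − 0.14500) = 1.13373.
Starting from p₀ = 0.14500; update p ← p + (dp/dt)·Δt with the new parameters.
p: 0.14500 → 0.18528  (Δp = +0.04028)
p: 0.18528 → 0.23179  (Δp = +0.04652)
p: 0.23179 → 0.28284  (Δp = +0.05105)

0.2828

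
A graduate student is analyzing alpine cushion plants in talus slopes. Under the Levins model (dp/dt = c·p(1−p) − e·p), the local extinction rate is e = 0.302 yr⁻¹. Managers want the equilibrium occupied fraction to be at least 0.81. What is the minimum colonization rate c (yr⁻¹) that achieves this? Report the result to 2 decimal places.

p* = 1 − e/c ≥ 0.81 requires e/c ≤ 0.1900, i.e. c ≥ e/0.1900.
c_min = 0.302/0.1900 = 1.5895.

1.59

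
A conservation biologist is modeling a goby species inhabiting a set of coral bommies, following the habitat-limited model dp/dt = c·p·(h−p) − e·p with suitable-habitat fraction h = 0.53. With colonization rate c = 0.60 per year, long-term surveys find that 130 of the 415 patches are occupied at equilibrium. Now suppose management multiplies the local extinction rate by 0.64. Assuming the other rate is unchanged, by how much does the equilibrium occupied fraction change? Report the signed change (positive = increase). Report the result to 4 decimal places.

0.0780

Observed p* = 130/415 = 0.31325.
Balance c(h−p*) = e gives e = 0.60×(0.53 − 0.31325) = 0.13005.
New p* = 0.53 − e/c = 0.53 − 0.08323/0.60000 = 0.39128.
Δp* = 0.39128 − 0.31325 = +0.07803.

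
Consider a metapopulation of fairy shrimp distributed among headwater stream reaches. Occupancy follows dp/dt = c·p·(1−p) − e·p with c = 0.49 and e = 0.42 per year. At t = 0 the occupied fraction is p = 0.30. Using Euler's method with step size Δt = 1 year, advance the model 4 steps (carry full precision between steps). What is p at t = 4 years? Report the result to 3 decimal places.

0.232

Update rule: p ← p + [c·p·(1−p) − e·p]·Δt with Δt = 1.
t = 1: p = 0.30000 + (-0.02310) = 0.27690
t = 2: p = 0.27690 + (-0.01819) = 0.25871
t = 3: p = 0.25871 + (-0.01469) = 0.24403
t = 4: p = 0.24403 + (-0.01210) = 0.23193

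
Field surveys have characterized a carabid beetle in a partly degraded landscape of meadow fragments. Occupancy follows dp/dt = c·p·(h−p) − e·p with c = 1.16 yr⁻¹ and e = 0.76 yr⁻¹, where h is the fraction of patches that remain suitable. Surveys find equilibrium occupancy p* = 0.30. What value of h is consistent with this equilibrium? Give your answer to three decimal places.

At equilibrium c(h−p*) = e, so h = p* + e/c.
h = 0.30 + 0.76/1.16 = 0.30 + 0.6552 = 0.9552.

0.955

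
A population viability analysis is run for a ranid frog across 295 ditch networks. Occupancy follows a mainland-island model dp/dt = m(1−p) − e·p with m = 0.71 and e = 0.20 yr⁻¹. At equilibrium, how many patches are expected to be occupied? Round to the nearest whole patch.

p* = m/(m+e) = 0.71/0.9100 = 0.7802.
Expected occupied patches = N × p* = 295 × 0.7802 = 230.16 ≈ 230.

230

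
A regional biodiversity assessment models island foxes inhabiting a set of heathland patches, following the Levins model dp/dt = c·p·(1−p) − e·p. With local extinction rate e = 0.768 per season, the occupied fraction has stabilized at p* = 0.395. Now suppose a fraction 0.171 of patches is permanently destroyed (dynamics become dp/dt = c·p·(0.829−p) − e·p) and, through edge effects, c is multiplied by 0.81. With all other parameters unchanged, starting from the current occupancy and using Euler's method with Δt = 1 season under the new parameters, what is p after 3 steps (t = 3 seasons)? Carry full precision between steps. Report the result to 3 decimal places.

Balance c(1−p*) = e gives c = e/(1 − 0.39500) = 0.768/0.60500 = 1.26942.
Starting from p₀ = 0.39500; update p ← p + (dp/dt)·Δt with the new parameters.
t = 1: p = 0.39500 + (-0.12709) = 0.26791
t = 2: p = 0.26791 + (-0.05119) = 0.21672
t = 3: p = 0.21672 + (-0.03000) = 0.18672

0.187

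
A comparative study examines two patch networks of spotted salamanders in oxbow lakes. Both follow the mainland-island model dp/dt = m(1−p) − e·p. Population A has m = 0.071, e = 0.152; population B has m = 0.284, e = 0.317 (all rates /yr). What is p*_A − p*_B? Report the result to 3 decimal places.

-0.154

A: p*_A = m/(m+e) = 0.071/0.2230 = 0.3184.
B: p*_B = 0.284/0.6010 = 0.4725.
p*_A − p*_B = 0.3184 − 0.4725 = -0.1542.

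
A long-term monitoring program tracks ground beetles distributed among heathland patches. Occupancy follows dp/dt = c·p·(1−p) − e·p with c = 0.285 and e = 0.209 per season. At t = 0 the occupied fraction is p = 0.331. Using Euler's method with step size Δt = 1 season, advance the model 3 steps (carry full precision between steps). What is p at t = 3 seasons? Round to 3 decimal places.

0.315

Update rule: p ← p + [c·p·(1−p) − e·p]·Δt with Δt = 1.
  1  |  dp/dt·Δt = -0.006069  |  p_1 = 0.324931
  2  |  dp/dt·Δt = -0.005396  |  p_2 = 0.319536
  3  |  dp/dt·Δt = -0.004815  |  p_3 = 0.314721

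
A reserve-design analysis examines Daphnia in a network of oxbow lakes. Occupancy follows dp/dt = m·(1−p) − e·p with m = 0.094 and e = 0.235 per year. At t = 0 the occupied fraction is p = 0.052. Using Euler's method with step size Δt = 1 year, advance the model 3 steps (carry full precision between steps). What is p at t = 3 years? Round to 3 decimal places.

0.215

Update rule: p ← p + [m·(1−p) − e·p]·Δt with Δt = 1.
p: 0.05200 → 0.12889  (Δp = +0.07689)
p: 0.12889 → 0.18049  (Δp = +0.05159)
p: 0.18049 → 0.21511  (Δp = +0.03462)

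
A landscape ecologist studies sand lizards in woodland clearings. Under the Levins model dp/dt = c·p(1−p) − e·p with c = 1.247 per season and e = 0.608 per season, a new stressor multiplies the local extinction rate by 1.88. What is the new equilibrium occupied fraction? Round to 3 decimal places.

Before: p* = 1 − 0.608/1.247 = 0.5124.
After the change, c = 1.247, e = 1.14304, so p* = 1 − 1.14304/1.247 = 0.0834.

0.083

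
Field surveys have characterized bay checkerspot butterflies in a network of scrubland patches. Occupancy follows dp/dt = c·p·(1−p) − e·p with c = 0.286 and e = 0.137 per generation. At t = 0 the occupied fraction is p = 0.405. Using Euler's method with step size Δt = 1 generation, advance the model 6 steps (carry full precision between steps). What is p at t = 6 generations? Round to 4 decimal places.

Update rule: p ← p + [c·p·(1−p) − e·p]·Δt with Δt = 1.
  1  |  dp/dt·Δt = +0.013434  |  p_1 = 0.418434
  2  |  dp/dt·Δt = +0.012272  |  p_2 = 0.430706
  3  |  dp/dt·Δt = +0.011120  |  p_3 = 0.441826
  4  |  dp/dt·Δt = +0.010002  |  p_4 = 0.451828
  5  |  dp/dt·Δt = +0.008936  |  p_5 = 0.460764
  6  |  dp/dt·Δt = +0.007935  |  p_6 = 0.468699

0.4687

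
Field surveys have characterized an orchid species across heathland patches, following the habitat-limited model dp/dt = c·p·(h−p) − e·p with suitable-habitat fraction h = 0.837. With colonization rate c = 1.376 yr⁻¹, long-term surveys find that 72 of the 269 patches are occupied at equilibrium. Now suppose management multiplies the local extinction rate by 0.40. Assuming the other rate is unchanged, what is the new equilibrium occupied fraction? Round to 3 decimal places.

Observed p* = 72/269 = 0.26766.
Balance c(h−p*) = e gives e = 1.376×(0.837 − 0.26766) = 0.78341.
New p* = 0.837 − e/c = 0.837 − 0.31336/1.37600 = 0.60927.

0.609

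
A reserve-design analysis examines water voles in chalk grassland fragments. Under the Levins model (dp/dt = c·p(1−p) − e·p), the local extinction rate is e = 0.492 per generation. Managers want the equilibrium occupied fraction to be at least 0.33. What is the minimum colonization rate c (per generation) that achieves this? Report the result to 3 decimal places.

p* = 1 − e/c ≥ 0.33 requires e/c ≤ 0.6700, i.e. c ≥ e/0.6700.
c_min = 0.492/0.6700 = 0.7343.

0.734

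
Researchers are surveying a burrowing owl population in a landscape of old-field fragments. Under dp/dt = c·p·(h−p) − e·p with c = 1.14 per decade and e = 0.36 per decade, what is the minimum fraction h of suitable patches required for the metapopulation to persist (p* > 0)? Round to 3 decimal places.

0.316

p* = h − e/c is positive only when h > e/c.
h_min = e/c = 0.36/1.14 = 0.3158.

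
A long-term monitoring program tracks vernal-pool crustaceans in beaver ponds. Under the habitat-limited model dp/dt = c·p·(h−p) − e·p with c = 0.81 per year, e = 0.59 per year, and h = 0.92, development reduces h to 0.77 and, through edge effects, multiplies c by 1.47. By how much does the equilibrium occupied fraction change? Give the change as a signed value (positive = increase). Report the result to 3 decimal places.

Before: p* = h − e/c = 0.92 − 0.59/0.81 = 0.92 − 0.7284 = 0.1916.
After: c = 1.1907, e = 0.59, h = 0.77; p* = 0.77 − 0.59/1.1907 = 0.2745.
Δp* = 0.2745 − 0.1916 = +0.0829.

0.083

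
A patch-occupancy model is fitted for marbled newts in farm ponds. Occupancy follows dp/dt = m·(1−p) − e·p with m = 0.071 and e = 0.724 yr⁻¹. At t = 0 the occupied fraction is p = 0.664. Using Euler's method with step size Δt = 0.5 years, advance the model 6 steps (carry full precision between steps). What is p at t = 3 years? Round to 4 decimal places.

Update rule: p ← p + [m·(1−p) − e·p]·Δt with Δt = 0.5.
p: 0.66400 → 0.43556  (Δp = -0.22844)
p: 0.43556 → 0.29792  (Δp = -0.13764)
p: 0.29792 → 0.21500  (Δp = -0.08293)
p: 0.21500 → 0.16504  (Δp = -0.04996)
p: 0.16504 → 0.13494  (Δp = -0.03010)
p: 0.13494 → 0.11680  (Δp = -0.01814)

0.1168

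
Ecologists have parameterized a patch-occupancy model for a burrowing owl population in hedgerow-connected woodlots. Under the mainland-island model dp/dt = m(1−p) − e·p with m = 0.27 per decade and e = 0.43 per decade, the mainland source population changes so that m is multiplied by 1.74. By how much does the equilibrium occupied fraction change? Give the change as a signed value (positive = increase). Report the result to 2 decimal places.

0.14

Before: p* = 0.27/(0.27+0.43) = 0.3857.
After: m = 0.4698, e = 0.43; p* = 0.4698/0.8998 = 0.5221.
Δp* = 0.5221 − 0.3857 = +0.1364.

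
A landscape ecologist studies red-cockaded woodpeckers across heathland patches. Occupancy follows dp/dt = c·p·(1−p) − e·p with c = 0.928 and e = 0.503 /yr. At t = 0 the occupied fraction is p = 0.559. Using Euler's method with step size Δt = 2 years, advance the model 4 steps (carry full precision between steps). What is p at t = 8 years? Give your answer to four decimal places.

0.4580

Update rule: p ← p + [c·p·(1−p) − e·p]·Δt with Δt = 2.
step 1: Δp = -0.10481, p = 0.45419
step 2: Δp = +0.00319, p = 0.45738
step 3: Δp = +0.00051, p = 0.45788
step 4: Δp = +0.00008, p = 0.45796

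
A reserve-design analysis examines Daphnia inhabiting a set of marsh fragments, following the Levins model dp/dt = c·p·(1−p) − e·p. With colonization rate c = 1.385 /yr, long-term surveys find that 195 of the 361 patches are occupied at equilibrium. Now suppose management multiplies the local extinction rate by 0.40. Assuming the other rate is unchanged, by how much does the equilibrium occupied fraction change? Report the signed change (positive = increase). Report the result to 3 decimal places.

0.276

Observed p* = 195/361 = 0.54017.
Balance c(1−p*) = e gives e = 1.385×(1 − 0.54017) = 0.63686.
New p* = 1 − e/c = 1 − 0.25474/1.38500 = 0.81607.
Δp* = 0.81607 − 0.54017 = +0.27590.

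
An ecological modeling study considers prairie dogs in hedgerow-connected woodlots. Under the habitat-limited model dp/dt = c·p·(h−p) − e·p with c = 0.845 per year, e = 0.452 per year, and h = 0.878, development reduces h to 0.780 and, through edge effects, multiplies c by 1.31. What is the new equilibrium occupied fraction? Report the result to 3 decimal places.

0.372

Before: p* = h − e/c = 0.878 − 0.452/0.845 = 0.878 − 0.5349 = 0.3431.
After: c = 1.10695, e = 0.452, h = 0.780; p* = 0.780 − 0.452/1.10695 = 0.3717.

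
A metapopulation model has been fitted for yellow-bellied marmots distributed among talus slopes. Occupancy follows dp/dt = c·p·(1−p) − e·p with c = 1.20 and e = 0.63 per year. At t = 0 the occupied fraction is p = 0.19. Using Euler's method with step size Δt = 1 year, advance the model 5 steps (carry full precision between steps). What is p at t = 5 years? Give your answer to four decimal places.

0.4501

Update rule: p ← p + [c·p·(1−p) − e·p]·Δt with Δt = 1.
  1  |  dp/dt·Δt = +0.064980  |  p_1 = 0.254980
  2  |  dp/dt·Δt = +0.067321  |  p_2 = 0.322301
  3  |  dp/dt·Δt = +0.059058  |  p_3 = 0.381359
  4  |  dp/dt·Δt = +0.042853  |  p_4 = 0.424212
  5  |  dp/dt·Δt = +0.025854  |  p_5 = 0.450066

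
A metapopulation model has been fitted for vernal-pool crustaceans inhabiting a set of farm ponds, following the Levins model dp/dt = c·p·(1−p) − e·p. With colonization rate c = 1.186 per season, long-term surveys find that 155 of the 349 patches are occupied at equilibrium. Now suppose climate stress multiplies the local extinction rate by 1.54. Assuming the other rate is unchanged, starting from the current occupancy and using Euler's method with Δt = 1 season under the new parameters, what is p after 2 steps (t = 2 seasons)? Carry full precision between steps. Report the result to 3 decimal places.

0.238

Observed p* = 155/349 = 0.44413.
Balance c(1−p*) = e gives e = 1.186×(1 − 0.44413) = 0.65927.
Starting from p₀ = 0.44413; update p ← p + (dp/dt)·Δt with the new parameters.
t = 1: p = 0.44413 + (-0.15811) = 0.28602
t = 2: p = 0.28602 + (-0.04819) = 0.23783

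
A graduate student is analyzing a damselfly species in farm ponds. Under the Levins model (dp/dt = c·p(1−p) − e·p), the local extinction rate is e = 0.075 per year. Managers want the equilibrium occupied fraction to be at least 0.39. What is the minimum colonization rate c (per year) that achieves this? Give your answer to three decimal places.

p* = 1 − e/c ≥ 0.39 requires e/c ≤ 0.6100, i.e. c ≥ e/0.6100.
c_min = 0.075/0.6100 = 0.1230.

0.123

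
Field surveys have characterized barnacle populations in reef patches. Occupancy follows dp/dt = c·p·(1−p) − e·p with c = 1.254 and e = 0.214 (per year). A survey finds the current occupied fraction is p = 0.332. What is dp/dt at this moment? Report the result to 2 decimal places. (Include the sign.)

0.21

Colonization term: c·p·(1−p) = 1.254×0.332×0.6680 = 0.27811.
Extinction term: e·p = 0.07105.
dp/dt = 0.27811 − 0.07105 = 0.20706.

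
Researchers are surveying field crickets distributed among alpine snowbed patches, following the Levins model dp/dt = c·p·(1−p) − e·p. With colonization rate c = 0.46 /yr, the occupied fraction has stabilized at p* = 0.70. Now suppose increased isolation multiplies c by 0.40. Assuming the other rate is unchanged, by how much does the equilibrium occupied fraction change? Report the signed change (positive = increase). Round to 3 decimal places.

Balance c(1−p*) = e gives e = 0.46×(1 − 0.70000) = 0.13800.
New p* = 1 − e/c = 1 − 0.13800/0.18400 = 0.25000.
Δp* = 0.25000 − 0.70000 = -0.45000.

-0.450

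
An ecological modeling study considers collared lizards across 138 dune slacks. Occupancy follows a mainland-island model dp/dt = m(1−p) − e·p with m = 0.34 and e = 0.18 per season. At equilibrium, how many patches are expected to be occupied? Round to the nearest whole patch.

p* = m/(m+e) = 0.34/0.5200 = 0.6538.
Expected occupied patches = N × p* = 138 × 0.6538 = 90.23 ≈ 90.

90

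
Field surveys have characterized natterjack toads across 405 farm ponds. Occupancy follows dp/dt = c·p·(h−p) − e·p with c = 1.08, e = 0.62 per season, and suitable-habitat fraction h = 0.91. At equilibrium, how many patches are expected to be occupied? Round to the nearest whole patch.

p* = h − e/c = 0.91 − 0.5741 = 0.3359.
Expected occupied patches = N × p* = 405 × 0.3359 = 136.05 ≈ 136.

136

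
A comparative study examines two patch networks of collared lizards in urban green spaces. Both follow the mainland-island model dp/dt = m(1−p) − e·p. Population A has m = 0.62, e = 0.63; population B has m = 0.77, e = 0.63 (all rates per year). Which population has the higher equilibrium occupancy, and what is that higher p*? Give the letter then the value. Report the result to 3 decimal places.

A: p*_A = m/(m+e) = 0.62/1.2500 = 0.4960.
B: p*_B = 0.77/1.4000 = 0.5500.
B is higher at 0.5500.

B, 0.550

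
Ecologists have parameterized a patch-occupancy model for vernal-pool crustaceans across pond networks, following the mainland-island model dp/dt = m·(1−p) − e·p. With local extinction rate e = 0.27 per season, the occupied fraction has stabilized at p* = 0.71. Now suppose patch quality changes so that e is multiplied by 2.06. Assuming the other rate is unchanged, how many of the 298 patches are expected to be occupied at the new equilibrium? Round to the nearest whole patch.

Balance m(1−p*) = e·p* gives m = e·p*/(1−p*) = 0.27×0.71000/0.29000 = 0.66103.
New p* = m/(m+e) = 0.66103/(0.66103+0.55620) = 0.54306.
Expected occupied = 298 × 0.54306 = 161.83 ≈ 162.

162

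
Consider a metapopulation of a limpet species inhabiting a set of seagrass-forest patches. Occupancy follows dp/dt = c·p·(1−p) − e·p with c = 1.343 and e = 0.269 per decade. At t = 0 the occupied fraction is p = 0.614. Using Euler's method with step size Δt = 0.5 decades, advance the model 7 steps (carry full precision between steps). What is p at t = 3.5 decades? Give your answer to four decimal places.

Update rule: p ← p + [c·p·(1−p) − e·p]·Δt with Δt = 0.5.
p: 0.61400 → 0.69057  (Δp = +0.07657)
p: 0.69057 → 0.74117  (Δp = +0.05061)
p: 0.74117 → 0.77030  (Δp = +0.02913)
p: 0.77030 → 0.78551  (Δp = +0.01521)
p: 0.78551 → 0.79300  (Δp = +0.00749)
p: 0.79300 → 0.79657  (Δp = +0.00357)
p: 0.79657 → 0.79824  (Δp = +0.00168)

0.7982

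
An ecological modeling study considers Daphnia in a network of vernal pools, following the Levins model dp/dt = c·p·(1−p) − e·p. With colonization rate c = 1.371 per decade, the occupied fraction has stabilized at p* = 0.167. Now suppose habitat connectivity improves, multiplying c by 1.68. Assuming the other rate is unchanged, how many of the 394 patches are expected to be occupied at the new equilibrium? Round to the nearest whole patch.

Balance c(1−p*) = e gives e = 1.371×(1 − 0.16700) = 1.14204.
New p* = 1 − e/c = 1 − 1.14204/2.30328 = 0.50417.
Expected occupied = 394 × 0.50417 = 198.64 ≈ 199.

199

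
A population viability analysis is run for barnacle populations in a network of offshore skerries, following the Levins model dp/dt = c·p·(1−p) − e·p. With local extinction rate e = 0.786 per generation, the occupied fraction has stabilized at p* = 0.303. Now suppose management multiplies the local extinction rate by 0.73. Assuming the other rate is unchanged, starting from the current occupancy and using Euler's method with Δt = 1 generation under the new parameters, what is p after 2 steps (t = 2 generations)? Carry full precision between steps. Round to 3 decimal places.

0.419

Balance c(1−p*) = e gives c = e/(1 − 0.30300) = 0.786/0.69700 = 1.12769.
Starting from p₀ = 0.30300; update p ← p + (dp/dt)·Δt with the new parameters.
p: 0.30300 → 0.36730  (Δp = +0.06430)
p: 0.36730 → 0.41862  (Δp = +0.05131)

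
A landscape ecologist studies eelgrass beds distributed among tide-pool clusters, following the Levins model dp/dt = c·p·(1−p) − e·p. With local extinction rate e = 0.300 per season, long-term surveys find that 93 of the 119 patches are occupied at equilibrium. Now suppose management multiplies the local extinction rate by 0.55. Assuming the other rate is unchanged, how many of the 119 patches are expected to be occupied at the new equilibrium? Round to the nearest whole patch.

105

Observed p* = 93/119 = 0.78151.
Balance c(1−p*) = e gives c = e/(1 − 0.78151) = 0.300/0.21849 = 1.37306.
New p* = 1 − e/c = 1 − 0.16500/1.37306 = 0.87983.
Expected occupied = 119 × 0.87983 = 104.70 ≈ 105.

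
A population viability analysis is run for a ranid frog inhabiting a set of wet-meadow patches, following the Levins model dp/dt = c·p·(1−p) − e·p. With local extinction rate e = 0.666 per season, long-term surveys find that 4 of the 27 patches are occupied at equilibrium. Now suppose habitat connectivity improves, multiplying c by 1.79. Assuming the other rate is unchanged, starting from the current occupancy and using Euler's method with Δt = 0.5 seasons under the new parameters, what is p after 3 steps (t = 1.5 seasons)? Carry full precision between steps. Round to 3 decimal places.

Observed p* = 4/27 = 0.14815.
Balance c(1−p*) = e gives c = e/(1 − 0.14815) = 0.666/0.85185 = 0.78183.
Starting from p₀ = 0.14815; update p ← p + (dp/dt)·Δt with the new parameters.
  1  |  dp/dt·Δt = +0.038973  |  p_1 = 0.187121
  2  |  dp/dt·Δt = +0.044123  |  p_2 = 0.231245
  3  |  dp/dt·Δt = +0.047388  |  p_3 = 0.278632

0.279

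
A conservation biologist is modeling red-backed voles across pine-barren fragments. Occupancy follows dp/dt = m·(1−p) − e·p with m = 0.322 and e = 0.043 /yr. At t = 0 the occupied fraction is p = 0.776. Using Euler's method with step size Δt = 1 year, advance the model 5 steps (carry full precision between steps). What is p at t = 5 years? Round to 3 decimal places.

Update rule: p ← p + [m·(1−p) − e·p]·Δt with Δt = 1.
t = 1: p = 0.77600 + (+0.03876) = 0.81476
t = 2: p = 0.81476 + (+0.02461) = 0.83937
t = 3: p = 0.83937 + (+0.01563) = 0.85500
t = 4: p = 0.85500 + (+0.00992) = 0.86493
t = 5: p = 0.86493 + (+0.00630) = 0.87123

0.871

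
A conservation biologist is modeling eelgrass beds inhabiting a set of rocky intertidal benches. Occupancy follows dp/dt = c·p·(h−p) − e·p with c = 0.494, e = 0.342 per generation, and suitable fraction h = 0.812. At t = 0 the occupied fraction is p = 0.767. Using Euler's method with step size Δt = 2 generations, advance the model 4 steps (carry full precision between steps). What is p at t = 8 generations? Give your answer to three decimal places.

0.189

Update rule: p ← p + [c·p·(h−p) − e·p]·Δt with Δt = 2.
t = 2: p = 0.76700 + (-0.49053) = 0.27647
t = 4: p = 0.27647 + (-0.04283) = 0.23365
t = 6: p = 0.23365 + (-0.02631) = 0.20734
t = 8: p = 0.20734 + (-0.01796) = 0.18939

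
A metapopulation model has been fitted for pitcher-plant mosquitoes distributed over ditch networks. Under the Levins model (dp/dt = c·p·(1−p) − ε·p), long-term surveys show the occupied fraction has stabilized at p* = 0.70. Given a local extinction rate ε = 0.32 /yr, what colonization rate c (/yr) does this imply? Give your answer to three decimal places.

At equilibrium c(1−p*) = ε, so c = ε/(1−p*).
c = 0.32/(1 − 0.70) = 0.32/0.3000 = 1.0667.

1.067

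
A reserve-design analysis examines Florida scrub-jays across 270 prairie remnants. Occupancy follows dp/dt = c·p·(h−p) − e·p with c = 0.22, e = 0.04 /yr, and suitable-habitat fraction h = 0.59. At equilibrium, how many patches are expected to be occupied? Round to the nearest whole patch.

p* = h − e/c = 0.59 − 0.1818 = 0.4082.
Expected occupied patches = N × p* = 270 × 0.4082 = 110.21 ≈ 110.

110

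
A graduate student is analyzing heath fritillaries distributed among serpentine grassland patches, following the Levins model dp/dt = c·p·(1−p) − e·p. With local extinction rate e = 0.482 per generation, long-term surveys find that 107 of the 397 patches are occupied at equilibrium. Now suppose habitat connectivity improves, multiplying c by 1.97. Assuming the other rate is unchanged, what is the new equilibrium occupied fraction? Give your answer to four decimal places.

Observed p* = 107/397 = 0.26952.
Balance c(1−p*) = e gives c = e/(1 − 0.26952) = 0.482/0.73048 = 0.65984.
New p* = 1 − e/c = 1 − 0.48200/1.29988 = 0.62920.

0.6292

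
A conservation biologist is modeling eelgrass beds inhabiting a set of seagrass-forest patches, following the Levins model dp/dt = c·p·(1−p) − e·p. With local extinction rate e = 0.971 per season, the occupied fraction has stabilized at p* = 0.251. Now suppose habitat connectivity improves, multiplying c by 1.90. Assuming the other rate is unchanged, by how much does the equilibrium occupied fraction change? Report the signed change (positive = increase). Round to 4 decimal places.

Balance c(1−p*) = e gives c = e/(1 − 0.25100) = 0.971/0.74900 = 1.29640.
New p* = 1 − e/c = 1 − 0.97100/2.46316 = 0.60579.
Δp* = 0.60579 − 0.25100 = +0.35479.

0.3548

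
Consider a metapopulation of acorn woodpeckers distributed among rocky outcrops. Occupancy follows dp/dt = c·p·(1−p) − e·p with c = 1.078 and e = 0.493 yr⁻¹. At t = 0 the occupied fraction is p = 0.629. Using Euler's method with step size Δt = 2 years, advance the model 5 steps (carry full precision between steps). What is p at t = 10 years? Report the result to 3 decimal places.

Update rule: p ← p + [c·p·(1−p) − e·p]·Δt with Δt = 2.
  1  |  dp/dt·Δt = -0.117072  |  p_1 = 0.511928
  2  |  dp/dt·Δt = +0.033932  |  p_2 = 0.545860
  3  |  dp/dt·Δt = -0.003753  |  p_3 = 0.542108
  4  |  dp/dt·Δt = +0.000659  |  p_4 = 0.542767
  5  |  dp/dt·Δt = -0.000111  |  p_5 = 0.542655

0.543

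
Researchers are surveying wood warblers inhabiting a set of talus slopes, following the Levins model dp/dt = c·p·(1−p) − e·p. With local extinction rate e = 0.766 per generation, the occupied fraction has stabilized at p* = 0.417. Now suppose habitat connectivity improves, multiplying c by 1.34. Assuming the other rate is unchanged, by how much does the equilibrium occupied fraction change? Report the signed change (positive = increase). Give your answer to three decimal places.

Balance c(1−p*) = e gives c = e/(1 − 0.41700) = 0.766/0.58300 = 1.31389.
New p* = 1 − e/c = 1 − 0.76600/1.76061 = 0.56492.
Δp* = 0.56492 − 0.41700 = +0.14792.

0.148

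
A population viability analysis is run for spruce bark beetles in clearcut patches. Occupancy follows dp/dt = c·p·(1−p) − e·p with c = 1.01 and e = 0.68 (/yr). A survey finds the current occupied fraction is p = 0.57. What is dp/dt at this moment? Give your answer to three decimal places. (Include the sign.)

Colonization term: c·p·(1−p) = 1.01×0.57×0.4300 = 0.24755.
Extinction term: e·p = 0.38760.
dp/dt = 0.24755 − 0.38760 = -0.14005.

-0.140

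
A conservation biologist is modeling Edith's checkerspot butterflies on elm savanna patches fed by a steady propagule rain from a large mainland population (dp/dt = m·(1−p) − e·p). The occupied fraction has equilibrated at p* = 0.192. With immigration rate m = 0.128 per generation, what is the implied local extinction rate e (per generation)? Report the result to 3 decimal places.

0.539

At equilibrium m(1−p*) = e·p*, so e = m(1−p*)/p*.
e = 0.128 × 0.8080 / 0.192 = 0.5387.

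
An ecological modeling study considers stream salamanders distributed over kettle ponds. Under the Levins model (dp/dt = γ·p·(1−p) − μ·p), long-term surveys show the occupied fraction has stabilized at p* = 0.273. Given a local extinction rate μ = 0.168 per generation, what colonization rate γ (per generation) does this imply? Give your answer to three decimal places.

At equilibrium γ(1−p*) = μ, so γ = μ/(1−p*).
γ = 0.168/(1 − 0.273) = 0.168/0.7270 = 0.2311.

0.231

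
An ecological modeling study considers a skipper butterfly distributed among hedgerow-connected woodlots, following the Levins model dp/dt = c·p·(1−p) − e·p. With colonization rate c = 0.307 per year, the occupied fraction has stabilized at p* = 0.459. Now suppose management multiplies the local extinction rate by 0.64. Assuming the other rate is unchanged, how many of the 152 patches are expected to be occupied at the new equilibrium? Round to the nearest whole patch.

Balance c(1−p*) = e gives e = 0.307×(1 − 0.45900) = 0.16609.
New p* = 1 − e/c = 1 − 0.10630/0.30700 = 0.65375.
Expected occupied = 152 × 0.65375 = 99.37 ≈ 99.

99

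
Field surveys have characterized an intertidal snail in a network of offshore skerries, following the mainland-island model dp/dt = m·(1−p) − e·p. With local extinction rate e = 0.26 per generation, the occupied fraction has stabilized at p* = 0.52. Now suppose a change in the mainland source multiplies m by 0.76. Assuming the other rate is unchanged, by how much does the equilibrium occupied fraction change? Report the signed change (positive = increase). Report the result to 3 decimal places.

Balance m(1−p*) = e·p* gives m = e·p*/(1−p*) = 0.26×0.52000/0.48000 = 0.28167.
New p* = m/(m+e) = 0.21407/(0.21407+0.26000) = 0.45156.
Δp* = 0.45156 − 0.52000 = -0.06844.

-0.068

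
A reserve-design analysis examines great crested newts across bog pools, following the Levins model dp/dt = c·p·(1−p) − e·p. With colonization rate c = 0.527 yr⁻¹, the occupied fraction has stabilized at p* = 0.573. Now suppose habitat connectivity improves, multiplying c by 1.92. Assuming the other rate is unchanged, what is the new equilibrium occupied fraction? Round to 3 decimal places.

Balance c(1−p*) = e gives e = 0.527×(1 − 0.57300) = 0.22503.
New p* = 1 − e/c = 1 − 0.22503/1.01184 = 0.77760.

0.778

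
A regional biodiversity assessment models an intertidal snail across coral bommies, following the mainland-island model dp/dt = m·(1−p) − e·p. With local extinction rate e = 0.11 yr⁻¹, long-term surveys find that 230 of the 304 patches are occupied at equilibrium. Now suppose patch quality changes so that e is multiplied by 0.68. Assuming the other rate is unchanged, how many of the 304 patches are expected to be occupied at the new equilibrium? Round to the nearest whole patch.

249

Observed p* = 230/304 = 0.75658.
Balance m(1−p*) = e·p* gives m = e·p*/(1−p*) = 0.11×0.75658/0.24342 = 0.34189.
New p* = m/(m+e) = 0.34189/(0.34189+0.07480) = 0.82049.
Expected occupied = 304 × 0.82049 = 249.43 ≈ 249.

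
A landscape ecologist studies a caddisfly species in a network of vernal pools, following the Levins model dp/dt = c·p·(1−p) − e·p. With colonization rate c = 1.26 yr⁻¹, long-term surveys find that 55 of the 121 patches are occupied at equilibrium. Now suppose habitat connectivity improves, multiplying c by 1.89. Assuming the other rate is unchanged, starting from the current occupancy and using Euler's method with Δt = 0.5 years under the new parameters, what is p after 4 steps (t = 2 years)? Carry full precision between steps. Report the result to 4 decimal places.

0.7103

Observed p* = 55/121 = 0.45455.
Balance c(1−p*) = e gives e = 1.26×(1 − 0.45455) = 0.68727.
Starting from p₀ = 0.45455; update p ← p + (dp/dt)·Δt with the new parameters.
t = 0.5: p = 0.45455 + (+0.13902) = 0.59356
t = 1: p = 0.59356 + (+0.08328) = 0.67684
t = 1.5: p = 0.67684 + (+0.02785) = 0.70469
t = 2: p = 0.70469 + (+0.00563) = 0.71032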